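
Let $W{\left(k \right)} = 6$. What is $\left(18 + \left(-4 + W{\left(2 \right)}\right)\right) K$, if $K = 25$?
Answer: $500$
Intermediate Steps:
$\left(18 + \left(-4 + W{\left(2 \right)}\right)\right) K = \left(18 + \left(-4 + 6\right)\right) 25 = \left(18 + 2\right) 25 = 20 \cdot 25 = 500$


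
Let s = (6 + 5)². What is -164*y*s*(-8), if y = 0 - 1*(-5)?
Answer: 793760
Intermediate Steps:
y = 5 (y = 0 + 5 = 5)
s = 121 (s = 11² = 121)
-164*y*s*(-8) = -164*5*121*(-8) = -99220*(-8) = -164*(-4840) = 793760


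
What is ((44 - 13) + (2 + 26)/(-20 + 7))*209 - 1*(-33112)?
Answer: 508831/13 ≈ 39141.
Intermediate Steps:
((44 - 13) + (2 + 26)/(-20 + 7))*209 - 1*(-33112) = (31 + 28/(-13))*209 + 33112 = (31 + 28*(-1/13))*209 + 33112 = (31 - 28/13)*209 + 33112 = (375/13)*209 + 33112 = 78375/13 + 33112 = 508831/13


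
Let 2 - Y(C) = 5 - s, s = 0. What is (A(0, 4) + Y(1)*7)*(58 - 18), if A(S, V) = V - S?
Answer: -680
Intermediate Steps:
Y(C) = -3 (Y(C) = 2 - (5 - 1*0) = 2 - (5 + 0) = 2 - 1*5 = 2 - 5 = -3)
(A(0, 4) + Y(1)*7)*(58 - 18) = ((4 - 1*0) - 3*7)*(58 - 18) = ((4 + 0) - 21)*40 = (4 - 21)*40 = -17*40 = -680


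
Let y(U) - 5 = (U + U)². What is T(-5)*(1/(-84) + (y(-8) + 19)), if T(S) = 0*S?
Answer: 0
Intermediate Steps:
T(S) = 0
y(U) = 5 + 4*U² (y(U) = 5 + (U + U)² = 5 + (2*U)² = 5 + 4*U²)
T(-5)*(1/(-84) + (y(-8) + 19)) = 0*(1/(-84) + ((5 + 4*(-8)²) + 19)) = 0*(-1/84 + ((5 + 4*64) + 19)) = 0*(-1/84 + ((5 + 256) + 19)) = 0*(-1/84 + (261 + 19)) = 0*(-1/84 + 280) = 0*(23519/84) = 0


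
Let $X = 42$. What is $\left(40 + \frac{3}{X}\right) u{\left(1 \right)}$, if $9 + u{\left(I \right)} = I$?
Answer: $- \frac{2244}{7} \approx -320.57$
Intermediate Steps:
$u{\left(I \right)} = -9 + I$
$\left(40 + \frac{3}{X}\right) u{\left(1 \right)} = \left(40 + \frac{3}{42}\right) \left(-9 + 1\right) = \left(40 + 3 \cdot \frac{1}{42}\right) \left(-8\right) = \left(40 + \frac{1}{14}\right) \left(-8\right) = \frac{561}{14} \left(-8\right) = - \frac{2244}{7}$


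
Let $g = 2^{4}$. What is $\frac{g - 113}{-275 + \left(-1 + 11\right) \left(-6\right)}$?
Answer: $\frac{97}{335} \approx 0.28955$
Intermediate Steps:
$g = 16$
$\frac{g - 113}{-275 + \left(-1 + 11\right) \left(-6\right)} = \frac{16 - 113}{-275 + \left(-1 + 11\right) \left(-6\right)} = - \frac{97}{-275 + 10 \left(-6\right)} = - \frac{97}{-275 - 60} = - \frac{97}{-335} = \left(-97\right) \left(- \frac{1}{335}\right) = \frac{97}{335}$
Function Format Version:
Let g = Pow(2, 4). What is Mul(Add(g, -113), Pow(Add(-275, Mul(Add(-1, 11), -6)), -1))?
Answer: Rational(97, 335) ≈ 0.28955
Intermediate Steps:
g = 16
Mul(Add(g, -113), Pow(Add(-275, Mul(Add(-1, 11), -6)), -1)) = Mul(Add(16, -113), Pow(Add(-275, Mul(Add(-1, 11), -6)), -1)) = Mul(-97, Pow(Add(-275, Mul(10, -6)), -1)) = Mul(-97, Pow(Add(-275, -60), -1)) = Mul(-97, Pow(-335, -1)) = Mul(-97, Rational(-1, 335)) = Rational(97, 335)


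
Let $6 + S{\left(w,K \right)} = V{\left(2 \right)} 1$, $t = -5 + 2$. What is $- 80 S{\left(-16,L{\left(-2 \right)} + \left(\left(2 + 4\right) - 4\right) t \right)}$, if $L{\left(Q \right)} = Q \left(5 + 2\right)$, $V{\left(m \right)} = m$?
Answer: $320$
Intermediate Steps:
$L{\left(Q \right)} = 7 Q$ ($L{\left(Q \right)} = Q 7 = 7 Q$)
$t = -3$
$S{\left(w,K \right)} = -4$ ($S{\left(w,K \right)} = -6 + 2 \cdot 1 = -6 + 2 = -4$)
$- 80 S{\left(-16,L{\left(-2 \right)} + \left(\left(2 + 4\right) - 4\right) t \right)} = \left(-80\right) \left(-4\right) = 320$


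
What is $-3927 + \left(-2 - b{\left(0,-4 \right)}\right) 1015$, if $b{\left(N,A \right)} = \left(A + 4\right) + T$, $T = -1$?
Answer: $-4942$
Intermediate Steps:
$b{\left(N,A \right)} = 3 + A$ ($b{\left(N,A \right)} = \left(A + 4\right) - 1 = \left(4 + A\right) - 1 = 3 + A$)
$-3927 + \left(-2 - b{\left(0,-4 \right)}\right) 1015 = -3927 + \left(-2 - \left(3 - 4\right)\right) 1015 = -3927 + \left(-2 - -1\right) 1015 = -3927 + \left(-2 + 1\right) 1015 = -3927 - 1015 = -4942$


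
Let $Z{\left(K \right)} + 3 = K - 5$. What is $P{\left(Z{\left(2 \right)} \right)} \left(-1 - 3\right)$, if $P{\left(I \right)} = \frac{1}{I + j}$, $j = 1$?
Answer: $\frac{4}{5} \approx 0.8$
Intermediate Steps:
$Z{\left(K \right)} = -8 + K$ ($Z{\left(K \right)} = -3 + \left(K - 5\right) = -3 + \left(-5 + K\right) = -8 + K$)
$P{\left(I \right)} = \frac{1}{1 + I}$ ($P{\left(I \right)} = \frac{1}{I + 1} = \frac{1}{1 + I}$)
$P{\left(Z{\left(2 \right)} \right)} \left(-1 - 3\right) = \frac{-1 - 3}{1 + \left(-8 + 2\right)} = \frac{1}{1 - 6} \left(-4\right) = \frac{1}{-5} \left(-4\right) = \left(- \frac{1}{5}\right) \left(-4\right) = \frac{4}{5}$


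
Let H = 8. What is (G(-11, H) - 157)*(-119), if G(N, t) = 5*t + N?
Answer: 15232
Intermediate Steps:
G(N, t) = N + 5*t
(G(-11, H) - 157)*(-119) = ((-11 + 5*8) - 157)*(-119) = ((-11 + 40) - 157)*(-119) = (29 - 157)*(-119) = -128*(-119) = 15232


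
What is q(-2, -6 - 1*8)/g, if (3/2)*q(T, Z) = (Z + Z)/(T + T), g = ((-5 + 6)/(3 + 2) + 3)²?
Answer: 175/384 ≈ 0.45573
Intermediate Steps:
g = 256/25 (g = (1/5 + 3)² = (1*(⅕) + 3)² = (⅕ + 3)² = (16/5)² = 256/25 ≈ 10.240)
q(T, Z) = 2*Z/(3*T) (q(T, Z) = 2*((Z + Z)/(T + T))/3 = 2*((2*Z)/((2*T)))/3 = 2*((2*Z)*(1/(2*T)))/3 = 2*(Z/T)/3 = 2*Z/(3*T))
q(-2, -6 - 1*8)/g = ((⅔)*(-6 - 1*8)/(-2))/(256/25) = ((⅔)*(-6 - 8)*(-½))*(25/256) = ((⅔)*(-14)*(-½))*(25/256) = (14/3)*(25/256) = 175/384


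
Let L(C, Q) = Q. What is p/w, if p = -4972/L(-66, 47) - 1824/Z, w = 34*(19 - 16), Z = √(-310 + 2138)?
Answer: -2486/2397 - 152*√457/7769 ≈ -1.4554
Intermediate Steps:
Z = 2*√457 (Z = √1828 = 2*√457 ≈ 42.755)
w = 102 (w = 34*3 = 102)
p = -4972/47 - 912*√457/457 (p = -4972/47 - 1824*√457/914 = -4972*1/47 - 912*√457/457 = -4972/47 - 912*√457/457 ≈ -148.45)
p/w = (-4972/47 - 912*√457/457)/102 = (-4972/47 - 912*√457/457)*(1/102) = -2486/2397 - 152*√457/7769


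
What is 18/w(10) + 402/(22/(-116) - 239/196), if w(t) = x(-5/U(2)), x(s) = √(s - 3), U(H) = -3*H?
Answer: -2284968/8009 - 18*I*√78/13 ≈ -285.3 - 12.229*I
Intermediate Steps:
x(s) = √(-3 + s)
w(t) = I*√78/6 (w(t) = √(-3 - 5/((-3*2))) = √(-3 - 5/(-6)) = √(-3 - 5*(-⅙)) = √(-3 + ⅚) = √(-13/6) = I*√78/6)
18/w(10) + 402/(22/(-116) - 239/196) = 18/((I*√78/6)) + 402/(22/(-116) - 239/196) = 18*(-I*√78/13) + 402/(22*(-1/116) - 239*1/196) = -18*I*√78/13 + 402/(-11/58 - 239/196) = -18*I*√78/13 + 402/(-8009/5684) = -18*I*√78/13 + 402*(-5684/8009) = -18*I*√78/13 - 2284968/8009 = -2284968/8009 - 18*I*√78/13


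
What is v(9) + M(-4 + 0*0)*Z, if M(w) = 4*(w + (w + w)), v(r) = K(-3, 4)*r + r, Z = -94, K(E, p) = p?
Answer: 4557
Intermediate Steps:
v(r) = 5*r (v(r) = 4*r + r = 5*r)
M(w) = 12*w (M(w) = 4*(w + 2*w) = 4*(3*w) = 12*w)
v(9) + M(-4 + 0*0)*Z = 5*9 + (12*(-4 + 0*0))*(-94) = 45 + (12*(-4 + 0))*(-94) = 45 + (12*(-4))*(-94) = 45 - 48*(-94) = 45 + 4512 = 4557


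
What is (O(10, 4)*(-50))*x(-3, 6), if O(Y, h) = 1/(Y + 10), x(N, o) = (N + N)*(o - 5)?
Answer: 15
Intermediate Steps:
x(N, o) = 2*N*(-5 + o) (x(N, o) = (2*N)*(-5 + o) = 2*N*(-5 + o))
O(Y, h) = 1/(10 + Y)
(O(10, 4)*(-50))*x(-3, 6) = (-50/(10 + 10))*(2*(-3)*(-5 + 6)) = (-50/20)*(2*(-3)*1) = ((1/20)*(-50))*(-6) = -5/2*(-6) = 15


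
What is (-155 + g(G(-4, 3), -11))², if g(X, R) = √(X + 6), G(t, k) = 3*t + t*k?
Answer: 24007 - 930*I*√2 ≈ 24007.0 - 1315.2*I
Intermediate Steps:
G(t, k) = 3*t + k*t
g(X, R) = √(6 + X)
(-155 + g(G(-4, 3), -11))² = (-155 + √(6 - 4*(3 + 3)))² = (-155 + √(6 - 4*6))² = (-155 + √(6 - 24))² = (-155 + √(-18))² = (-155 + 3*I*√2)²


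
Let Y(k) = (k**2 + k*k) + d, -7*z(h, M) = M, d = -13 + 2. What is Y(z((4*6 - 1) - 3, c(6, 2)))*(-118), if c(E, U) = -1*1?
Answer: 63366/49 ≈ 1293.2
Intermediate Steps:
c(E, U) = -1
d = -11
z(h, M) = -M/7
Y(k) = -11 + 2*k**2 (Y(k) = (k**2 + k*k) - 11 = (k**2 + k**2) - 11 = 2*k**2 - 11 = -11 + 2*k**2)
Y(z((4*6 - 1) - 3, c(6, 2)))*(-118) = (-11 + 2*(-1/7*(-1))**2)*(-118) = (-11 + 2*(1/7)**2)*(-118) = (-11 + 2*(1/49))*(-118) = (-11 + 2/49)*(-118) = -537/49*(-118) = 63366/49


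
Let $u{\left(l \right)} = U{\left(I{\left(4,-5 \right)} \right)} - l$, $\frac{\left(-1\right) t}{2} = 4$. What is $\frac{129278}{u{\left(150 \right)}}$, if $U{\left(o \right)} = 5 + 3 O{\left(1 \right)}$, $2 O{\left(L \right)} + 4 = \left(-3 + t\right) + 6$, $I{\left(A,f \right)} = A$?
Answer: $- \frac{258556}{317} \approx -815.63$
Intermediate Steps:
$t = -8$ ($t = \left(-2\right) 4 = -8$)
$O{\left(L \right)} = - \frac{9}{2}$ ($O{\left(L \right)} = -2 + \frac{\left(-3 - 8\right) + 6}{2} = -2 + \frac{-11 + 6}{2} = -2 + \frac{1}{2} \left(-5\right) = -2 - \frac{5}{2} = - \frac{9}{2}$)
$U{\left(o \right)} = - \frac{17}{2}$ ($U{\left(o \right)} = 5 + 3 \left(- \frac{9}{2}\right) = 5 - \frac{27}{2} = - \frac{17}{2}$)
$u{\left(l \right)} = - \frac{17}{2} - l$
$\frac{129278}{u{\left(150 \right)}} = \frac{129278}{- \frac{17}{2} - 150} = \frac{129278}{- \frac{317}{2}} = 129278 \left(- \frac{2}{317}\right) = - \frac{258556}{317}$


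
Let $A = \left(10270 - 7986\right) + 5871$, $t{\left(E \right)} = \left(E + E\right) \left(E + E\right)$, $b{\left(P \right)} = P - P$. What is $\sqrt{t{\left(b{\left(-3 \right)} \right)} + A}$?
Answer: $\sqrt{8155} \approx 90.305$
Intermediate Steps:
$b{\left(P \right)} = 0$
$t{\left(E \right)} = 4 E^{2}$ ($t{\left(E \right)} = 2 E 2 E = 4 E^{2}$)
$A = 8155$ ($A = 2284 + 5871 = 8155$)
$\sqrt{t{\left(b{\left(-3 \right)} \right)} + A} = \sqrt{4 \cdot 0^{2} + 8155} = \sqrt{4 \cdot 0 + 8155} = \sqrt{0 + 8155} = \sqrt{8155}$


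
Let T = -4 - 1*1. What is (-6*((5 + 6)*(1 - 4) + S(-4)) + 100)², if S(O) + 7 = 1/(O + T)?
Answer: 1044484/9 ≈ 1.1605e+5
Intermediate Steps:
T = -5 (T = -4 - 1 = -5)
S(O) = -7 + 1/(-5 + O) (S(O) = -7 + 1/(O - 5) = -7 + 1/(-5 + O))
(-6*((5 + 6)*(1 - 4) + S(-4)) + 100)² = (-6*((5 + 6)*(1 - 4) + (36 - 7*(-4))/(-5 - 4)) + 100)² = (-6*(11*(-3) + (36 + 28)/(-9)) + 100)² = (-6*(-33 - ⅑*64) + 100)² = (-6*(-33 - 64/9) + 100)² = (-6*(-361/9) + 100)² = (722/3 + 100)² = (1022/3)² = 1044484/9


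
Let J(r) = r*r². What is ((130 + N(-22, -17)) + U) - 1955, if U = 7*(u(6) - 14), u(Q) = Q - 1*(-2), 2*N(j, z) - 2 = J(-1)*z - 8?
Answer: -3723/2 ≈ -1861.5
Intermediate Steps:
J(r) = r³
N(j, z) = -3 - z/2 (N(j, z) = 1 + ((-1)³*z - 8)/2 = 1 + (-z - 8)/2 = 1 + (-8 - z)/2 = 1 + (-4 - z/2) = -3 - z/2)
u(Q) = 2 + Q (u(Q) = Q + 2 = 2 + Q)
U = -42 (U = 7*((2 + 6) - 14) = 7*(8 - 14) = 7*(-6) = -42)
((130 + N(-22, -17)) + U) - 1955 = ((130 + (-3 - ½*(-17))) - 42) - 1955 = ((130 + (-3 + 17/2)) - 42) - 1955 = ((130 + 11/2) - 42) - 1955 = (271/2 - 42) - 1955 = 187/2 - 1955 = -3723/2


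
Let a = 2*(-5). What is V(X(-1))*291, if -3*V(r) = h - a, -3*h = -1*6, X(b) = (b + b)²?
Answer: -1164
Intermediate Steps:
X(b) = 4*b² (X(b) = (2*b)² = 4*b²)
h = 2 (h = -(-1)*6/3 = -⅓*(-6) = 2)
a = -10
V(r) = -4 (V(r) = -(2 - 1*(-10))/3 = -(2 + 10)/3 = -⅓*12 = -4)
V(X(-1))*291 = -4*291 = -1164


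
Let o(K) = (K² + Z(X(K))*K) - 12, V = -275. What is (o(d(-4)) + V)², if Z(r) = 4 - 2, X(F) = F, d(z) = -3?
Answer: 80656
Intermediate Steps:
Z(r) = 2
o(K) = -12 + K² + 2*K (o(K) = (K² + 2*K) - 12 = -12 + K² + 2*K)
(o(d(-4)) + V)² = ((-12 + (-3)² + 2*(-3)) - 275)² = ((-12 + 9 - 6) - 275)² = (-9 - 275)² = (-284)² = 80656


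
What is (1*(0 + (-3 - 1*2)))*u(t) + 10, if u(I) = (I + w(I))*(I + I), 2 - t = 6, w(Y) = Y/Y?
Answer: -110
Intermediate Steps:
w(Y) = 1
t = -4 (t = 2 - 1*6 = 2 - 6 = -4)
u(I) = 2*I*(1 + I) (u(I) = (I + 1)*(I + I) = (1 + I)*(2*I) = 2*I*(1 + I))
(1*(0 + (-3 - 1*2)))*u(t) + 10 = (1*(0 + (-3 - 1*2)))*(2*(-4)*(1 - 4)) + 10 = (1*(0 + (-3 - 2)))*(2*(-4)*(-3)) + 10 = (1*(0 - 5))*24 + 10 = (1*(-5))*24 + 10 = -5*24 + 10 = -120 + 10 = -110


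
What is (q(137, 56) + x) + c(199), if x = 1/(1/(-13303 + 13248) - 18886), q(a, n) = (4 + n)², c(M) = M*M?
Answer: 44874217876/1038731 ≈ 43201.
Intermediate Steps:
c(M) = M²
x = -55/1038731 (x = 1/(1/(-55) - 18886) = 1/(-1/55 - 18886) = 1/(-1038731/55) = -55/1038731 ≈ -5.2949e-5)
(q(137, 56) + x) + c(199) = ((4 + 56)² - 55/1038731) + 199² = (60² - 55/1038731) + 39601 = (3600 - 55/1038731) + 39601 = 3739431545/1038731 + 39601 = 44874217876/1038731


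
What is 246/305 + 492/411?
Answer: 83722/41785 ≈ 2.0036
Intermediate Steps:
246/305 + 492/411 = 246*(1/305) + 492*(1/411) = 246/305 + 164/137 = 83722/41785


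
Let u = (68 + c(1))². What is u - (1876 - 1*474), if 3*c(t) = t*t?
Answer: 29407/9 ≈ 3267.4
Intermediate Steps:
c(t) = t²/3 (c(t) = (t*t)/3 = t²/3)
u = 42025/9 (u = (68 + (⅓)*1²)² = (68 + (⅓)*1)² = (68 + ⅓)² = (205/3)² = 42025/9 ≈ 4669.4)
u - (1876 - 1*474) = 42025/9 - (1876 - 1*474) = 42025/9 - (1876 - 474) = 42025/9 - 1*1402 = 42025/9 - 1402 = 29407/9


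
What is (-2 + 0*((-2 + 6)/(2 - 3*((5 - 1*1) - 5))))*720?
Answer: -1440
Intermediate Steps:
(-2 + 0*((-2 + 6)/(2 - 3*((5 - 1*1) - 5))))*720 = (-2 + 0*(4/(2 - 3*((5 - 1) - 5))))*720 = (-2 + 0*(4/(2 - 3*(4 - 5))))*720 = (-2 + 0*(4/(2 - 3*(-1))))*720 = (-2 + 0*(4/(2 + 3)))*720 = (-2 + 0*(4/5))*720 = (-2 + 0)*720 = -2*720 = -1440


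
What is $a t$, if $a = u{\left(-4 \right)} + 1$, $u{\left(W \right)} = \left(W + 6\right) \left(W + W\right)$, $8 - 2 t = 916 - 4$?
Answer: $6780$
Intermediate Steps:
$t = -452$ ($t = 4 - \frac{916 - 4}{2} = 4 - 456 = -452$)
$u{\left(W \right)} = 2 W \left(6 + W\right)$ ($u{\left(W \right)} = \left(6 + W\right) 2 W = 2 W \left(6 + W\right)$)
$a = -15$ ($a = 2 \left(-4\right) \left(6 - 4\right) + 1 = 2 \left(-4\right) 2 + 1 = -16 + 1 = -15$)
$a t = \left(-15\right) \left(-452\right) = 6780$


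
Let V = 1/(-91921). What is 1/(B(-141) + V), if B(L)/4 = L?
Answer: -91921/51843445 ≈ -0.0017731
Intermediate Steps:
B(L) = 4*L
V = -1/91921 ≈ -1.0879e-5
1/(B(-141) + V) = 1/(4*(-141) - 1/91921) = 1/(-564 - 1/91921) = 1/(-51843445/91921) = -91921/51843445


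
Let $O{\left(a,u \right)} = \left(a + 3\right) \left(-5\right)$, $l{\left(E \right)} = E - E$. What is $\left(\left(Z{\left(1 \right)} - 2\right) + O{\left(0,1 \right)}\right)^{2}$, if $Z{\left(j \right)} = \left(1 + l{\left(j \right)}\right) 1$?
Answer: $256$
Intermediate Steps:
$l{\left(E \right)} = 0$
$Z{\left(j \right)} = 1$ ($Z{\left(j \right)} = \left(1 + 0\right) 1 = 1 \cdot 1 = 1$)
$O{\left(a,u \right)} = -15 - 5 a$ ($O{\left(a,u \right)} = \left(3 + a\right) \left(-5\right) = -15 - 5 a$)
$\left(\left(Z{\left(1 \right)} - 2\right) + O{\left(0,1 \right)}\right)^{2} = \left(\left(1 - 2\right) - 15\right)^{2} = \left(-1 + \left(-15 + 0\right)\right)^{2} = \left(-1 - 15\right)^{2} = \left(-16\right)^{2} = 256$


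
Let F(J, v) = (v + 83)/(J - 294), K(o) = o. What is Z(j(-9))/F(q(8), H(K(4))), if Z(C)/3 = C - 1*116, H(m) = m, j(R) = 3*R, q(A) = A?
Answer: 40898/29 ≈ 1410.3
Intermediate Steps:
Z(C) = -348 + 3*C (Z(C) = 3*(C - 1*116) = 3*(C - 116) = 3*(-116 + C) = -348 + 3*C)
F(J, v) = (83 + v)/(-294 + J)
Z(j(-9))/F(q(8), H(K(4))) = (-348 + 3*(3*(-9)))/(((83 + 4)/(-294 + 8))) = (-348 + 3*(-27))/((87/(-286))) = (-348 - 81)/((-1/286*87)) = -429/(-87/286) = -429*(-286/87) = 40898/29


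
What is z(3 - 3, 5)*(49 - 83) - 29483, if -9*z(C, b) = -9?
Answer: -29517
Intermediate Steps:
z(C, b) = 1 (z(C, b) = -⅑*(-9) = 1)
z(3 - 3, 5)*(49 - 83) - 29483 = 1*(49 - 83) - 29483 = 1*(-34) - 29483 = -34 - 29483 = -29517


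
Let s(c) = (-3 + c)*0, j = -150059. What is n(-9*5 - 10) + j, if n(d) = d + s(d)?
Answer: -150114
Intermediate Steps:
s(c) = 0
n(d) = d (n(d) = d + 0 = d)
n(-9*5 - 10) + j = (-9*5 - 10) - 150059 = (-45 - 10) - 150059 = -55 - 150059 = -150114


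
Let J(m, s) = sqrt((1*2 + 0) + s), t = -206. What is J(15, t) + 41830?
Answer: 41830 + 2*I*sqrt(51) ≈ 41830.0 + 14.283*I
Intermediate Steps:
J(m, s) = sqrt(2 + s) (J(m, s) = sqrt((2 + 0) + s) = sqrt(2 + s))
J(15, t) + 41830 = sqrt(2 - 206) + 41830 = sqrt(-204) + 41830 = 2*I*sqrt(51) + 41830 = 41830 + 2*I*sqrt(51)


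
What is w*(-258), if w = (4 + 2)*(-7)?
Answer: 10836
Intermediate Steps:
w = -42 (w = 6*(-7) = -42)
w*(-258) = -42*(-258) = 10836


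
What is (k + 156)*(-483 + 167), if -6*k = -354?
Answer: -67940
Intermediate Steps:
k = 59 (k = -1/6*(-354) = 59)
(k + 156)*(-483 + 167) = (59 + 156)*(-483 + 167) = 215*(-316) = -67940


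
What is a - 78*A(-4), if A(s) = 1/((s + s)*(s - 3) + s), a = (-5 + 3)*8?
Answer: -35/2 ≈ -17.500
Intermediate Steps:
a = -16 (a = -2*8 = -16)
A(s) = 1/(s + 2*s*(-3 + s)) (A(s) = 1/((2*s)*(-3 + s) + s) = 1/(2*s*(-3 + s) + s) = 1/(s + 2*s*(-3 + s)))
a - 78*A(-4) = -16 - 78/((-4)*(-5 + 2*(-4))) = -16 - (-39)/(2*(-5 - 8)) = -16 - (-39)/(2*(-13)) = -16 - (-39)*(-1)/(2*13) = -16 - 78*1/52 = -16 - 3/2 = -35/2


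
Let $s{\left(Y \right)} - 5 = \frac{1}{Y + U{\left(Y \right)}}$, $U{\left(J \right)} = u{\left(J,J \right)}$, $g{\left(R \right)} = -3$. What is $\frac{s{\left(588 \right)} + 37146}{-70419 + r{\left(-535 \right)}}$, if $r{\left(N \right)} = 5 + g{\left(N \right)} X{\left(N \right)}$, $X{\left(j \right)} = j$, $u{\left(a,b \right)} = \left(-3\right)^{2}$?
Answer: $- \frac{22179148}{41078973} \approx -0.53992$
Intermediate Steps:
$u{\left(a,b \right)} = 9$
$U{\left(J \right)} = 9$
$s{\left(Y \right)} = 5 + \frac{1}{9 + Y}$ ($s{\left(Y \right)} = 5 + \frac{1}{Y + 9} = 5 + \frac{1}{9 + Y}$)
$r{\left(N \right)} = 5 - 3 N$
$\frac{s{\left(588 \right)} + 37146}{-70419 + r{\left(-535 \right)}} = \frac{\frac{46 + 5 \cdot 588}{9 + 588} + 37146}{-70419 + \left(5 - -1605\right)} = \frac{\frac{46 + 2940}{597} + 37146}{-70419 + \left(5 + 1605\right)} = \frac{\frac{1}{597} \cdot 2986 + 37146}{-70419 + 1610} = \frac{\frac{2986}{597} + 37146}{-68809} = \frac{22179148}{597} \left(- \frac{1}{68809}\right) = - \frac{22179148}{41078973}$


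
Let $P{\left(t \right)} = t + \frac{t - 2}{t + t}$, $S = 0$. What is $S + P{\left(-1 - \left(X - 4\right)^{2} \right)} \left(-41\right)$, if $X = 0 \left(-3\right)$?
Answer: $\frac{22919}{34} \approx 674.09$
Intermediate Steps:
$X = 0$
$P{\left(t \right)} = t + \frac{-2 + t}{2 t}$
$S + P{\left(-1 - \left(X - 4\right)^{2} \right)} \left(-41\right) = 0 + \left(\frac{1}{2} - \left(1 + \left(0 - 4\right)^{2}\right) - \frac{1}{-1 - \left(0 - 4\right)^{2}}\right) \left(-41\right) = 0 + \left(\frac{1}{2} - 17 - \frac{1}{-1 - \left(-4\right)^{2}}\right) \left(-41\right) = 0 + \left(\frac{1}{2} - 17 - \frac{1}{-1 - 16}\right) \left(-41\right) = 0 + \left(\frac{1}{2} - 17 - \frac{1}{-17}\right) \left(-41\right) = 0 + \left(\frac{1}{2} - 17 - - \frac{1}{17}\right) \left(-41\right) = 0 + \left(\frac{1}{2} - 17 + \frac{1}{17}\right) \left(-41\right) = 0 - - \frac{22919}{34} = 0 + \frac{22919}{34} = \frac{22919}{34}$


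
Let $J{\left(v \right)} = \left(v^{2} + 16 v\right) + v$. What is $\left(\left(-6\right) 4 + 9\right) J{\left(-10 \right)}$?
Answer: $1050$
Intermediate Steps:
$J{\left(v \right)} = v^{2} + 17 v$
$\left(\left(-6\right) 4 + 9\right) J{\left(-10 \right)} = \left(\left(-6\right) 4 + 9\right) \left(- 10 \left(17 - 10\right)\right) = \left(-24 + 9\right) \left(\left(-10\right) 7\right) = \left(-15\right) \left(-70\right) = 1050$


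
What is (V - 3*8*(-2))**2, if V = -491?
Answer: 196249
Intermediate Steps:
(V - 3*8*(-2))**2 = (-491 - 3*8*(-2))**2 = (-491 - 24*(-2))**2 = (-491 + 48)**2 = (-443)**2 = 196249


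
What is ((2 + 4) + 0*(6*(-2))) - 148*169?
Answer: -25006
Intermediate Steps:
((2 + 4) + 0*(6*(-2))) - 148*169 = (6 + 0*(-12)) - 25012 = (6 + 0) - 25012 = 6 - 25012 = -25006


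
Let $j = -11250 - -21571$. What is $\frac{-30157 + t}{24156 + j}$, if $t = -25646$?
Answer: $- \frac{55803}{34477} \approx -1.6186$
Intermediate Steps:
$j = 10321$ ($j = -11250 + 21571 = 10321$)
$\frac{-30157 + t}{24156 + j} = \frac{-30157 - 25646}{24156 + 10321} = - \frac{55803}{34477}$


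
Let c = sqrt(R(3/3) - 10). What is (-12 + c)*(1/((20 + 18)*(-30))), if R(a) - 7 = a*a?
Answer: 1/95 - I*sqrt(2)/1140 ≈ 0.010526 - 0.0012405*I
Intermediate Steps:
R(a) = 7 + a**2 (R(a) = 7 + a*a = 7 + a**2)
c = I*sqrt(2) (c = sqrt((7 + (3/3)**2) - 10) = sqrt((7 + (3*(1/3))**2) - 10) = sqrt((7 + 1**2) - 10) = sqrt((7 + 1) - 10) = sqrt(8 - 10) = sqrt(-2) = I*sqrt(2) ≈ 1.4142*I)
(-12 + c)*(1/((20 + 18)*(-30))) = (-12 + I*sqrt(2))*(1/((20 + 18)*(-30))) = (-12 + I*sqrt(2))*(-1/30/38) = (-12 + I*sqrt(2))*((1/38)*(-1/30)) = (-12 + I*sqrt(2))*(-1/1140) = 1/95 - I*sqrt(2)/1140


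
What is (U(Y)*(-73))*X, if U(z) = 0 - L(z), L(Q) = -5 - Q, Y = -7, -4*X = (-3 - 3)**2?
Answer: -1314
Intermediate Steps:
X = -9 (X = -(-3 - 3)**2/4 = -1/4*(-6)**2 = -1/4*36 = -9)
U(z) = 5 + z (U(z) = 0 - (-5 - z) = 0 + (5 + z) = 5 + z)
(U(Y)*(-73))*X = ((5 - 7)*(-73))*(-9) = -2*(-73)*(-9) = 146*(-9) = -1314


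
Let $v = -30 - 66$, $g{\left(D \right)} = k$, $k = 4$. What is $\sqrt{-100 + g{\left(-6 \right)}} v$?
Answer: $- 384 i \sqrt{6} \approx - 940.6 i$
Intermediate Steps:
$g{\left(D \right)} = 4$
$v = -96$ ($v = -30 - 66 = -96$)
$\sqrt{-100 + g{\left(-6 \right)}} v = \sqrt{-100 + 4} \left(-96\right) = \sqrt{-96} \left(-96\right) = 4 i \sqrt{6} \left(-96\right) = - 384 i \sqrt{6}$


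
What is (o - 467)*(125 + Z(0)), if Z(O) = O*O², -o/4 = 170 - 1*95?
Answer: -95875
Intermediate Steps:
o = -300 (o = -4*(170 - 1*95) = -4*(170 - 95) = -4*75 = -300)
Z(O) = O³
(o - 467)*(125 + Z(0)) = (-300 - 467)*(125 + 0³) = -767*(125 + 0) = -767*125 = -95875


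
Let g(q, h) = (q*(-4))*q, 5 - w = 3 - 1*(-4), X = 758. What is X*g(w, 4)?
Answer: -12128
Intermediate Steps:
w = -2 (w = 5 - (3 - 1*(-4)) = 5 - (3 + 4) = 5 - 1*7 = 5 - 7 = -2)
g(q, h) = -4*q² (g(q, h) = (-4*q)*q = -4*q²)
X*g(w, 4) = 758*(-4*(-2)²) = 758*(-4*4) = 758*(-16) = -12128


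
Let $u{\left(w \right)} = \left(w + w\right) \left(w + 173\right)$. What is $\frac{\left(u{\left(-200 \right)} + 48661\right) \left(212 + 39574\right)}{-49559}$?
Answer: $- \frac{2365715346}{49559} \approx -47735.0$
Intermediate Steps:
$u{\left(w \right)} = 2 w \left(173 + w\right)$
$\frac{\left(u{\left(-200 \right)} + 48661\right) \left(212 + 39574\right)}{-49559} = \frac{\left(2 \left(-200\right) \left(173 - 200\right) + 48661\right) \left(212 + 39574\right)}{-49559} = \left(2 \left(-200\right) \left(-27\right) + 48661\right) 39786 \left(- \frac{1}{49559}\right) = \left(10800 + 48661\right) 39786 \left(- \frac{1}{49559}\right) = 59461 \cdot 39786 \left(- \frac{1}{49559}\right) = 2365715346 \left(- \frac{1}{49559}\right) = - \frac{2365715346}{49559}$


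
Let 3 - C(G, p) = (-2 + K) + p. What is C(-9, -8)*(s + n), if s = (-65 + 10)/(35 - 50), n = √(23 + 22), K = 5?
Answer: 88/3 + 24*√5 ≈ 82.999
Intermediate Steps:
C(G, p) = -p (C(G, p) = 3 - ((-2 + 5) + p) = 3 - (3 + p) = 3 + (-3 - p) = -p)
n = 3*√5 (n = √45 = 3*√5 ≈ 6.7082)
s = 11/3 (s = -55/(-15) = -55*(-1/15) = 11/3 ≈ 3.6667)
C(-9, -8)*(s + n) = (-1*(-8))*(11/3 + 3*√5) = 8*(11/3 + 3*√5) = 88/3 + 24*√5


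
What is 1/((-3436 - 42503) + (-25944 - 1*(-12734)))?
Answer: -1/59149 ≈ -1.6906e-5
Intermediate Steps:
1/((-3436 - 42503) + (-25944 - 1*(-12734))) = 1/(-45939 + (-25944 + 12734)) = 1/(-45939 - 13210) = 1/(-59149) = -1/59149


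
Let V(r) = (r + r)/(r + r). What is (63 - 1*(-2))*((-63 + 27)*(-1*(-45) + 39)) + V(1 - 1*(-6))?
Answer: -196559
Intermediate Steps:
V(r) = 1 (V(r) = (2*r)/((2*r)) = (2*r)*(1/(2*r)) = 1)
(63 - 1*(-2))*((-63 + 27)*(-1*(-45) + 39)) + V(1 - 1*(-6)) = (63 - 1*(-2))*((-63 + 27)*(-1*(-45) + 39)) + 1 = (63 + 2)*(-36*(45 + 39)) + 1 = 65*(-36*84) + 1 = 65*(-3024) + 1 = -196560 + 1 = -196559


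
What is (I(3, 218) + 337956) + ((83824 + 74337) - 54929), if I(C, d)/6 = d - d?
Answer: 441188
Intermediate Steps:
I(C, d) = 0 (I(C, d) = 6*(d - d) = 6*0 = 0)
(I(3, 218) + 337956) + ((83824 + 74337) - 54929) = (0 + 337956) + ((83824 + 74337) - 54929) = 337956 + (158161 - 54929) = 337956 + 103232 = 441188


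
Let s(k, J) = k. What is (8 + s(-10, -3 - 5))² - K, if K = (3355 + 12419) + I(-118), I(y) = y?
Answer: -15652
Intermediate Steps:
K = 15656 (K = (3355 + 12419) - 118 = 15774 - 118 = 15656)
(8 + s(-10, -3 - 5))² - K = (8 - 10)² - 1*15656 = (-2)² - 15656 = 4 - 15656 = -15652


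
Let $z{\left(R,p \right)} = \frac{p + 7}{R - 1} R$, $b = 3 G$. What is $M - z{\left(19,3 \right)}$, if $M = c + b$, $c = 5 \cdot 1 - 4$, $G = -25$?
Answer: $- \frac{761}{9} \approx -84.556$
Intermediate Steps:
$b = -75$ ($b = 3 \left(-25\right) = -75$)
$c = 1$ ($c = 5 - 4 = 1$)
$z{\left(R,p \right)} = \frac{R \left(7 + p\right)}{-1 + R}$ ($z{\left(R,p \right)} = \frac{7 + p}{-1 + R} R = \frac{R \left(7 + p\right)}{-1 + R}$)
$M = -74$ ($M = 1 - 75 = -74$)
$M - z{\left(19,3 \right)} = -74 - \frac{19 \left(7 + 3\right)}{-1 + 19} = -74 - 19 \cdot \frac{1}{18} \cdot 10 = -74 - \frac{95}{9} = - \frac{761}{9}$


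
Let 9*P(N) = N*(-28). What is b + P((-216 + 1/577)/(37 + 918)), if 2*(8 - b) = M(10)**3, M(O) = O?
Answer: -2436493312/4959315 ≈ -491.30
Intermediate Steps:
P(N) = -28*N/9 (P(N) = (N*(-28))/9 = (-28*N)/9 = -28*N/9)
b = -492 (b = 8 - 1/2*10**3 = 8 - 1/2*1000 = 8 - 500 = -492)
b + P((-216 + 1/577)/(37 + 918)) = -492 - 28*(-216 + 1/577)/(9*(37 + 918)) = -492 - 28*(-216 + 1/577)/(9*955) = -492 - (-3489668)/(5193*955) = -492 - 28/9*(-124631/551035) = -492 + 3489668/4959315 = -2436493312/4959315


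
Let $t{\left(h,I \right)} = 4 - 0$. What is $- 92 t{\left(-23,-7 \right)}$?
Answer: $-368$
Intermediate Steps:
$t{\left(h,I \right)} = 4$ ($t{\left(h,I \right)} = 4 + 0 = 4$)
$- 92 t{\left(-23,-7 \right)} = \left(-92\right) 4 = -368$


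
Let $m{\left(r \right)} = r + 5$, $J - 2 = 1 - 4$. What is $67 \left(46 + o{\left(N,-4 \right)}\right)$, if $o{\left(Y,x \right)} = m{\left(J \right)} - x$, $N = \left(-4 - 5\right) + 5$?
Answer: $3618$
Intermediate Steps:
$J = -1$ ($J = 2 + \left(1 - 4\right) = 2 - 3 = -1$)
$m{\left(r \right)} = 5 + r$
$N = -4$ ($N = -9 + 5 = -4$)
$o{\left(Y,x \right)} = 4 - x$ ($o{\left(Y,x \right)} = \left(5 - 1\right) - x = 4 - x$)
$67 \left(46 + o{\left(N,-4 \right)}\right) = 67 \left(46 + \left(4 - -4\right)\right) = 67 \left(46 + \left(4 + 4\right)\right) = 67 \left(46 + 8\right) = 67 \cdot 54 = 3618$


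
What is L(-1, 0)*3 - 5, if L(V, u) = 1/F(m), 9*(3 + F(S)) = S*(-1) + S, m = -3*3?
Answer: -6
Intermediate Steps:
m = -9
F(S) = -3 (F(S) = -3 + (S*(-1) + S)/9 = -3 + (-S + S)/9 = -3 + (⅑)*0 = -3 + 0 = -3)
L(V, u) = -⅓ (L(V, u) = 1/(-3) = -⅓)
L(-1, 0)*3 - 5 = -⅓*3 - 5 = -1 - 5 = -6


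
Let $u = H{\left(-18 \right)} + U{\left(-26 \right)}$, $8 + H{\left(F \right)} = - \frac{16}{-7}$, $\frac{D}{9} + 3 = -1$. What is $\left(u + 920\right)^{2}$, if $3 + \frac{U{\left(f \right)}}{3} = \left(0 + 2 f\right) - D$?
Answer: $\frac{36012001}{49} \approx 7.3494 \cdot 10^{5}$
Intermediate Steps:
$D = -36$ ($D = -27 + 9 \left(-1\right) = -27 - 9 = -36$)
$U{\left(f \right)} = 99 + 6 f$ ($U{\left(f \right)} = -9 + 3 \left(\left(0 + 2 f\right) - -36\right) = -9 + 3 \left(2 f + 36\right) = -9 + 3 \left(36 + 2 f\right) = -9 + \left(108 + 6 f\right) = 99 + 6 f$)
$H{\left(F \right)} = - \frac{40}{7}$ ($H{\left(F \right)} = -8 - \frac{16}{-7} = -8 - - \frac{16}{7} = -8 + \frac{16}{7} = - \frac{40}{7}$)
$u = - \frac{439}{7}$ ($u = - \frac{40}{7} + \left(99 + 6 \left(-26\right)\right) = - \frac{40}{7} + \left(99 - 156\right) = - \frac{40}{7} - 57 = - \frac{439}{7} \approx -62.714$)
$\left(u + 920\right)^{2} = \left(- \frac{439}{7} + 920\right)^{2} = \left(\frac{6001}{7}\right)^{2} = \frac{36012001}{49}$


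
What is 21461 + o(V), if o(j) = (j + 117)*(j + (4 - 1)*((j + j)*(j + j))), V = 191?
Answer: 134914065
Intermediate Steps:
o(j) = (117 + j)*(j + 12*j²) (o(j) = (117 + j)*(j + 3*((2*j)*(2*j))) = (117 + j)*(j + 3*(4*j²)) = (117 + j)*(j + 12*j²))
21461 + o(V) = 21461 + 191*(117 + 12*191² + 1405*191) = 21461 + 191*(117 + 12*36481 + 268355) = 21461 + 191*(117 + 437772 + 268355) = 21461 + 191*706244 = 21461 + 134892604 = 134914065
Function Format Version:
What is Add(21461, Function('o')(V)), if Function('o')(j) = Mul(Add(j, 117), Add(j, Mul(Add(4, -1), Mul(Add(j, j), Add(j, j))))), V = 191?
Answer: 134914065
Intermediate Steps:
Function('o')(j) = Mul(Add(117, j), Add(j, Mul(12, Pow(j, 2)))) (Function('o')(j) = Mul(Add(117, j), Add(j, Mul(3, Mul(Mul(2, j), Mul(2, j))))) = Mul(Add(117, j), Add(j, Mul(3, Mul(4, Pow(j, 2))))) = Mul(Add(117, j), Add(j, Mul(12, Pow(j, 2)))))
Add(21461, Function('o')(V)) = Add(21461, Mul(191, Add(117, Mul(12, Pow(191, 2)), Mul(1405, 191)))) = Add(21461, Mul(191, Add(117, Mul(12, 36481), 268355))) = Add(21461, Mul(191, Add(117, 437772, 268355))) = Add(21461, Mul(191, 706244)) = Add(21461, 134892604) = 134914065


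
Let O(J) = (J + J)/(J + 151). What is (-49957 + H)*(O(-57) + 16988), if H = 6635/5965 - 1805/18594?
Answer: -884728259985730459/1042584174 ≈ -8.4859e+8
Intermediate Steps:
H = 22520873/22182642 (H = 6635*(1/5965) - 1805*1/18594 = 1327/1193 - 1805/18594 = 22520873/22182642 ≈ 1.0152)
O(J) = 2*J/(151 + J) (O(J) = (2*J)/(151 + J) = 2*J/(151 + J))
(-49957 + H)*(O(-57) + 16988) = (-49957 + 22520873/22182642)*(2*(-57)/(151 - 57) + 16988) = -1108155725521*(2*(-57)/94 + 16988)/22182642 = -1108155725521*(2*(-57)*(1/94) + 16988)/22182642 = -1108155725521*(-57/47 + 16988)/22182642 = -1108155725521/22182642*798379/47 = -884728259985730459/1042584174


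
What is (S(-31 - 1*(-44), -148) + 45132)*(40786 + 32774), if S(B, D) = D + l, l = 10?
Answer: 3309758640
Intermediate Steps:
S(B, D) = 10 + D (S(B, D) = D + 10 = 10 + D)
(S(-31 - 1*(-44), -148) + 45132)*(40786 + 32774) = ((10 - 148) + 45132)*(40786 + 32774) = (-138 + 45132)*73560 = 44994*73560 = 3309758640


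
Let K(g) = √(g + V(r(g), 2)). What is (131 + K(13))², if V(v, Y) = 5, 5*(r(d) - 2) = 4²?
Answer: 17179 + 786*√2 ≈ 18291.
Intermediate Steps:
r(d) = 26/5 (r(d) = 2 + (⅕)*4² = 2 + (⅕)*16 = 2 + 16/5 = 26/5)
K(g) = √(5 + g) (K(g) = √(g + 5) = √(5 + g))
(131 + K(13))² = (131 + √(5 + 13))² = (131 + √18)² = (131 + 3*√2)²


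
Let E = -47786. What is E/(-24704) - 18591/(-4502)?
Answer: 168601159/27804352 ≈ 6.0638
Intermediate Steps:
E/(-24704) - 18591/(-4502) = -47786/(-24704) - 18591/(-4502) = -47786*(-1/24704) - 18591*(-1/4502) = 23893/12352 + 18591/4502 = 168601159/27804352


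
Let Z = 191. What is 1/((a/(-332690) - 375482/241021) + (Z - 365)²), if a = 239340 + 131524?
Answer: 40092638245/1213737562946258 ≈ 3.3032e-5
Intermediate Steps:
a = 370864
1/((a/(-332690) - 375482/241021) + (Z - 365)²) = 1/((370864/(-332690) - 375482/241021) + (191 - 365)²) = 1/((370864*(-1/332690) - 375482*1/241021) + (-174)²) = 1/((-185432/166345 - 375482/241021) + 30276) = 1/(-107152559362/40092638245 + 30276) = 1/(1213737562946258/40092638245) = 40092638245/1213737562946258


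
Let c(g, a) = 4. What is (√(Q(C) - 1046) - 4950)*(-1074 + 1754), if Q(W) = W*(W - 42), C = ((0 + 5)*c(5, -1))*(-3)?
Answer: -3366000 + 680*√5074 ≈ -3.3176e+6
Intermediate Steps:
C = -60 (C = ((0 + 5)*4)*(-3) = (5*4)*(-3) = 20*(-3) = -60)
Q(W) = W*(-42 + W)
(√(Q(C) - 1046) - 4950)*(-1074 + 1754) = (√(-60*(-42 - 60) - 1046) - 4950)*(-1074 + 1754) = (√(-60*(-102) - 1046) - 4950)*680 = (√(6120 - 1046) - 4950)*680 = (√5074 - 4950)*680 = (-4950 + √5074)*680 = -3366000 + 680*√5074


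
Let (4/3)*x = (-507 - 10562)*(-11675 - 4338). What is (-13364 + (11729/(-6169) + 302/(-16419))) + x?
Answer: 53854270945694629/405155244 ≈ 1.3292e+8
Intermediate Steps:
x = 531743691/4 (x = 3*((-507 - 10562)*(-11675 - 4338))/4 = 3*(-11069*(-16013))/4 = (¾)*177247897 = 531743691/4 ≈ 1.3294e+8)
(-13364 + (11729/(-6169) + 302/(-16419))) + x = (-13364 + (11729/(-6169) + 302/(-16419))) + 531743691/4 = (-13364 + (11729*(-1/6169) + 302*(-1/16419))) + 531743691/4 = (-13364 + (-11729/6169 - 302/16419)) + 531743691/4 = (-13364 - 194441489/101288811) + 531743691/4 = -1353818111693/101288811 + 531743691/4 = 53854270945694629/405155244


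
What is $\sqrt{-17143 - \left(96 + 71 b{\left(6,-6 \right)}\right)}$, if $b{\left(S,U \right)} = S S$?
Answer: $i \sqrt{19795} \approx 140.69 i$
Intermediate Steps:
$b{\left(S,U \right)} = S^{2}$
$\sqrt{-17143 - \left(96 + 71 b{\left(6,-6 \right)}\right)} = \sqrt{-17143 - \left(96 + 71 \cdot 6^{2}\right)} = \sqrt{-17143 - 2652} = \sqrt{-19795} = i \sqrt{19795}$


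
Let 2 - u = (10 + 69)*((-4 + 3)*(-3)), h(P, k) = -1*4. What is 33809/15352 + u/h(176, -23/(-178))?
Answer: 935739/15352 ≈ 60.952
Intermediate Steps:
h(P, k) = -4
u = -235 (u = 2 - (10 + 69)*(-4 + 3)*(-3) = 2 - 79*(-1*(-3)) = 2 - 79*3 = 2 - 1*237 = 2 - 237 = -235)
33809/15352 + u/h(176, -23/(-178)) = 33809/15352 - 235/(-4) = 33809*(1/15352) - 235*(-1/4) = 33809/15352 + 235/4 = 935739/15352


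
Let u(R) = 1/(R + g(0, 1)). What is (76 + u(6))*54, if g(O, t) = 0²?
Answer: 4113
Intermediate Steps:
g(O, t) = 0
u(R) = 1/R (u(R) = 1/(R + 0) = 1/R)
(76 + u(6))*54 = (76 + 1/6)*54 = (76 + ⅙)*54 = (457/6)*54 = 4113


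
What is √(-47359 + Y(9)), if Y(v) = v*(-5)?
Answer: 2*I*√11851 ≈ 217.72*I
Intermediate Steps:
Y(v) = -5*v
√(-47359 + Y(9)) = √(-47359 - 5*9) = √(-47359 - 45) = √(-47404) = 2*I*√11851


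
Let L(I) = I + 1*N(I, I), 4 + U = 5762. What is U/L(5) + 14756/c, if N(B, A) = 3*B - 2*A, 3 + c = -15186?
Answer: 43655351/75945 ≈ 574.83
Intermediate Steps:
U = 5758 (U = -4 + 5762 = 5758)
c = -15189 (c = -3 - 15186 = -15189)
N(B, A) = -2*A + 3*B
L(I) = 2*I (L(I) = I + 1*(-2*I + 3*I) = I + 1*I = I + I = 2*I)
U/L(5) + 14756/c = 5758/((2*5)) + 14756/(-15189) = 5758/10 + 14756*(-1/15189) = 5758*(⅒) - 14756/15189 = 2879/5 - 14756/15189 = 43655351/75945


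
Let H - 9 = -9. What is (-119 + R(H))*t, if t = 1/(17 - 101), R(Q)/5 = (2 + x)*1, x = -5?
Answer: 67/42 ≈ 1.5952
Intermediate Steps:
H = 0 (H = 9 - 9 = 0)
R(Q) = -15 (R(Q) = 5*((2 - 5)*1) = 5*(-3*1) = 5*(-3) = -15)
t = -1/84 (t = 1/(-84) = -1/84 ≈ -0.011905)
(-119 + R(H))*t = (-119 - 15)*(-1/84) = -134*(-1/84) = 67/42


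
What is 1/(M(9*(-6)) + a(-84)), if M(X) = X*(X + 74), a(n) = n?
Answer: -1/1164 ≈ -0.00085911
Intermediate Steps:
M(X) = X*(74 + X)
1/(M(9*(-6)) + a(-84)) = 1/((9*(-6))*(74 + 9*(-6)) - 84) = 1/(-54*(74 - 54) - 84) = 1/(-54*20 - 84) = 1/(-1080 - 84) = 1/(-1164) = -1/1164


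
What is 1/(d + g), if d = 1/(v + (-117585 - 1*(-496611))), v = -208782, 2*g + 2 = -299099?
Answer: -170244/25460075321 ≈ -6.6867e-6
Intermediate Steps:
g = -299101/2 (g = -1 + (½)*(-299099) = -1 - 299099/2 = -299101/2 ≈ -1.4955e+5)
d = 1/170244 (d = 1/(-208782 + (-117585 - 1*(-496611))) = 1/(-208782 + (-117585 + 496611)) = 1/(-208782 + 379026) = 1/170244 ≈ 5.8739e-6)
1/(d + g) = 1/(1/170244 - 299101/2) = 1/(-25460075321/170244) = -170244/25460075321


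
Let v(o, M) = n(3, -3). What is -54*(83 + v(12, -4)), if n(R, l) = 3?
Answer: -4644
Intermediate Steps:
v(o, M) = 3
-54*(83 + v(12, -4)) = -54*(83 + 3) = -54*86 = -4644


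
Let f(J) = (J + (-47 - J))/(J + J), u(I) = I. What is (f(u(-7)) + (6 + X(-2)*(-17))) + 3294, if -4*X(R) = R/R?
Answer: 92613/28 ≈ 3307.6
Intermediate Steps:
X(R) = -1/4 (X(R) = -R/(4*R) = -1/4*1 = -1/4)
f(J) = -47/(2*J) (f(J) = -47*1/(2*J) = -47/(2*J))
(f(u(-7)) + (6 + X(-2)*(-17))) + 3294 = (-47/2/(-7) + (6 - 1/4*(-17))) + 3294 = (-47/2*(-1/7) + (6 + 17/4)) + 3294 = (47/14 + 41/4) + 3294 = 381/28 + 3294 = 92613/28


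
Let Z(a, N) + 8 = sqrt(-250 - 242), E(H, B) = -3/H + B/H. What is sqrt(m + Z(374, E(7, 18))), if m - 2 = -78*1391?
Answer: sqrt(-108504 + 2*I*sqrt(123)) ≈ 0.034 + 329.4*I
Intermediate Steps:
m = -108496 (m = 2 - 78*1391 = 2 - 108498 = -108496)
Z(a, N) = -8 + 2*I*sqrt(123) (Z(a, N) = -8 + sqrt(-250 - 242) = -8 + sqrt(-492) = -8 + 2*I*sqrt(123))
sqrt(m + Z(374, E(7, 18))) = sqrt(-108496 + (-8 + 2*I*sqrt(123))) = sqrt(-108504 + 2*I*sqrt(123))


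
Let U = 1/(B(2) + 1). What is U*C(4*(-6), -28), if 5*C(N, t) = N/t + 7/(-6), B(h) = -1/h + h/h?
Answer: -13/315 ≈ -0.041270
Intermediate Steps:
B(h) = 1 - 1/h (B(h) = -1/h + 1 = 1 - 1/h)
C(N, t) = -7/30 + N/(5*t) (C(N, t) = (N/t + 7/(-6))/5 = (N/t + 7*(-1/6))/5 = (N/t - 7/6)/5 = (-7/6 + N/t)/5 = -7/30 + N/(5*t))
U = 2/3 (U = 1/((-1 + 2)/2 + 1) = 1/((1/2)*1 + 1) = 1/(1/2 + 1) = 1/(3/2) = 2/3 ≈ 0.66667)
U*C(4*(-6), -28) = 2*(-7/30 + (1/5)*(4*(-6))/(-28))/3 = 2*(-7/30 + (1/5)*(-24)*(-1/28))/3 = 2*(-7/30 + 6/35)/3 = (2/3)*(-13/210) = -13/315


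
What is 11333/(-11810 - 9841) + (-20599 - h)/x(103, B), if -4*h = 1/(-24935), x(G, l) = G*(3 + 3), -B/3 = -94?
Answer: -2151499819451/63550138920 ≈ -33.855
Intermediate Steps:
B = 282 (B = -3*(-94) = 282)
x(G, l) = 6*G (x(G, l) = G*6 = 6*G)
h = 1/99740 (h = -¼/(-24935) = -¼*(-1/24935) = 1/99740 ≈ 1.0026e-5)
11333/(-11810 - 9841) + (-20599 - h)/x(103, B) = 11333/(-11810 - 9841) + (-20599 - 1*1/99740)/((6*103)) = 11333/(-21651) + (-20599 - 1/99740)/618 = 11333*(-1/21651) - 2054544261/99740*1/618 = -1619/3093 - 684848087/20546440 = -2151499819451/63550138920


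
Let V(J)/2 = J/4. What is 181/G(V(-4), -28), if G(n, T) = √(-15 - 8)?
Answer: -181*I*√23/23 ≈ -37.741*I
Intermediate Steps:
V(J) = J/2 (V(J) = 2*(J/4) = J/2)
G(n, T) = I*√23 (G(n, T) = √(-23) = I*√23)
181/G(V(-4), -28) = 181/((I*√23)) = 181*(-I*√23/23) = -181*I*√23/23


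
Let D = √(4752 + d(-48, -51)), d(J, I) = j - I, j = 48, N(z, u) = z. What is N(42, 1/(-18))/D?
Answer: 2*√11/11 ≈ 0.60302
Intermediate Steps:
d(J, I) = 48 - I
D = 21*√11 (D = √(4752 + (48 - 1*(-51))) = √(4752 + (48 + 51)) = √(4752 + 99) = √4851 = 21*√11 ≈ 69.649)
N(42, 1/(-18))/D = 42/((21*√11)) = 42*(√11/231) = 2*√11/11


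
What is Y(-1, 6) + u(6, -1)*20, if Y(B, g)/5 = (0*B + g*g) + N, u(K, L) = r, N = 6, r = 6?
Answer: 330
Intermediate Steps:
u(K, L) = 6
Y(B, g) = 30 + 5*g**2 (Y(B, g) = 5*((0*B + g*g) + 6) = 5*((0 + g**2) + 6) = 5*(g**2 + 6) = 5*(6 + g**2) = 30 + 5*g**2)
Y(-1, 6) + u(6, -1)*20 = (30 + 5*6**2) + 6*20 = (30 + 5*36) + 120 = (30 + 180) + 120 = 210 + 120 = 330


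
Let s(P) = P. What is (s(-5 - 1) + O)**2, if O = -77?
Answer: 6889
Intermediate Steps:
(s(-5 - 1) + O)**2 = ((-5 - 1) - 77)**2 = (-6 - 77)**2 = (-83)**2 = 6889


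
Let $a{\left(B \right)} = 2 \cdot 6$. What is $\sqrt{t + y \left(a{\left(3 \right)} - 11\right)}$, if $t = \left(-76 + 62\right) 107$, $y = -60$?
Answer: $i \sqrt{1558} \approx 39.471 i$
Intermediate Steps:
$a{\left(B \right)} = 12$
$t = -1498$ ($t = \left(-14\right) 107 = -1498$)
$\sqrt{t + y \left(a{\left(3 \right)} - 11\right)} = \sqrt{-1498 - 60 \left(12 - 11\right)} = \sqrt{-1498 - 60} = \sqrt{-1558} = i \sqrt{1558}$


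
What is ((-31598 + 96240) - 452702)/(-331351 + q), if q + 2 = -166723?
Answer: 97015/124519 ≈ 0.77912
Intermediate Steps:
q = -166725 (q = -2 - 166723 = -166725)
((-31598 + 96240) - 452702)/(-331351 + q) = ((-31598 + 96240) - 452702)/(-331351 - 166725) = (64642 - 452702)/(-498076) = -388060*(-1/498076) = 97015/124519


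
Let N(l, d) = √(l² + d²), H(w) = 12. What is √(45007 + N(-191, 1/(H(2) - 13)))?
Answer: √(45007 + √36482) ≈ 212.60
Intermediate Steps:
N(l, d) = √(d² + l²)
√(45007 + N(-191, 1/(H(2) - 13))) = √(45007 + √((1/(12 - 13))² + (-191)²)) = √(45007 + √((1/(-1))² + 36481)) = √(45007 + √((-1)² + 36481)) = √(45007 + √(1 + 36481)) = √(45007 + √36482)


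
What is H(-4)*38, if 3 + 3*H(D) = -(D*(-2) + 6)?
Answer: -646/3 ≈ -215.33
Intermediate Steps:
H(D) = -3 + 2*D/3 (H(D) = -1 + (-(D*(-2) + 6))/3 = -1 + (-(-2*D + 6))/3 = -1 + (-(6 - 2*D))/3 = -1 + (-6 + 2*D)/3 = -1 + (-2 + 2*D/3) = -3 + 2*D/3)
H(-4)*38 = (-3 + (2/3)*(-4))*38 = (-3 - 8/3)*38 = -17/3*38 = -646/3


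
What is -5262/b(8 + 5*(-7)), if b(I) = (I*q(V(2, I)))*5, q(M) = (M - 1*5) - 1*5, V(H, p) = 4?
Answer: -877/135 ≈ -6.4963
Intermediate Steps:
q(M) = -10 + M (q(M) = (M - 5) - 5 = (-5 + M) - 5 = -10 + M)
b(I) = -30*I (b(I) = (I*(-10 + 4))*5 = (I*(-6))*5 = -6*I*5 = -30*I)
-5262/b(8 + 5*(-7)) = -5262*(-1/(30*(8 + 5*(-7)))) = -5262*(-1/(30*(8 - 35))) = -5262/((-30*(-27))) = -5262/810 = -5262*1/810 = -877/135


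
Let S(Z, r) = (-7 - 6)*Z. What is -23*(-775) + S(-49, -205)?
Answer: 18462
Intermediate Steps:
S(Z, r) = -13*Z
-23*(-775) + S(-49, -205) = -23*(-775) - 13*(-49) = 17825 + 637 = 18462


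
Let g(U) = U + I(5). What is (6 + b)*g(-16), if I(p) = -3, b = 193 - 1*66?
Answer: -2527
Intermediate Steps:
b = 127 (b = 193 - 66 = 127)
g(U) = -3 + U (g(U) = U - 3 = -3 + U)
(6 + b)*g(-16) = (6 + 127)*(-3 - 16) = 133*(-19) = -2527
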